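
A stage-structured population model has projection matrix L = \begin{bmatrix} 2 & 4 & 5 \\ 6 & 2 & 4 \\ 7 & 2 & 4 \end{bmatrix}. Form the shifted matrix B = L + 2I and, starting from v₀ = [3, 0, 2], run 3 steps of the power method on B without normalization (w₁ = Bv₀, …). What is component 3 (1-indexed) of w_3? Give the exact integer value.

B = L + 2I has rows (4, 4, 5); (6, 4, 4); (7, 2, 6)
w1 = Bv₀ = (22, 26, 33)
w2 = Bw1 = (357, 368, 404)
w3 = Bw2 = (4920, 5230, 5659)
Requested component of w3: 5659

5659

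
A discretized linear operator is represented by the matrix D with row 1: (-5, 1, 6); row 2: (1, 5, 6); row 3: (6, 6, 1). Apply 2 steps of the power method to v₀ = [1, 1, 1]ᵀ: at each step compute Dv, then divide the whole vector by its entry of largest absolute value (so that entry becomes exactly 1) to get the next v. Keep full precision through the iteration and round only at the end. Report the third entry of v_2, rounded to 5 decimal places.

Dv0 = (2.000000, 12.000000, 13.000000); divide by 13.000000 → v1 = (0.153846, 0.923077, 1.000000)
Dv1 = (6.153846, 10.769231, 7.461538); divide by 10.769231 → v2 = (0.571429, 1.000000, 0.692857)
Requested entry of v2: 97/140 = 0.69286

0.69286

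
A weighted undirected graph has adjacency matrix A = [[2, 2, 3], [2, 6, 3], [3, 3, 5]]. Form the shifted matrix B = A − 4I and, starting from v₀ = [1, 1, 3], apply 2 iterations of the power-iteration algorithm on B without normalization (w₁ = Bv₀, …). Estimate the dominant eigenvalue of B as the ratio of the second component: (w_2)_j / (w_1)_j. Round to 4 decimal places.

B = A − 4I has rows (-2, 2, 3); (2, 2, 3); (3, 3, 1)
w1 = Bv₀ = (9, 13, 9)
w2 = Bw1 = (35, 71, 75)
Ratio: 71/13 = 5.4615

μ ≈ 5.4615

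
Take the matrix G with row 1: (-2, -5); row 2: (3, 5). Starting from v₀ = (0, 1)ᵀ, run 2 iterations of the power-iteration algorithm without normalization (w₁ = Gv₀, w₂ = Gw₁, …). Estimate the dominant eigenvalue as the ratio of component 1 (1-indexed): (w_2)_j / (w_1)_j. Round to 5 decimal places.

w1 = Gv₀ = ((-2)·0 + (-5)·1; 3·0 + 5·1) = (-5, 5)
w2 = Gw1 = ((-2)·(-5) + (-5)·5; 3·(-5) + 5·5) = (-15, 10)
Ratio at component: -15 / -5 = 3.00000

3.00000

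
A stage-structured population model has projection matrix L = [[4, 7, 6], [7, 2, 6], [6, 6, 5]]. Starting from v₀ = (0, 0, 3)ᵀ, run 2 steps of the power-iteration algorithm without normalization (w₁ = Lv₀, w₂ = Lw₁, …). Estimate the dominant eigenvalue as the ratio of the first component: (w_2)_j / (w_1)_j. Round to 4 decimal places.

w1 = Lv₀ = (4·0 + 7·0 + 6·3; 7·0 + 2·0 + 6·3; 6·0 + 6·0 + 5·3) = (18, 18, 15)
w2 = Lw1 = (4·18 + 7·18 + 6·15; 7·18 + 2·18 + 6·15; 6·18 + 6·18 + 5·15) = (288, 252, 291)
Ratio at component: 288 / 18 = 16.0000

16.0000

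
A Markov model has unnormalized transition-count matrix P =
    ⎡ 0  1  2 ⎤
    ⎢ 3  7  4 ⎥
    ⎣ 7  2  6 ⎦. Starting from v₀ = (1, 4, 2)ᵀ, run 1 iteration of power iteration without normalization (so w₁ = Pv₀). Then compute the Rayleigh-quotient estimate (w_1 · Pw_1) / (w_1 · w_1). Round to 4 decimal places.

w1 = Pv₀ = (8, 39, 27)
Pw1 = (93, 405, 296)
w1·Pw1 = 8·93 + 39·405 + 27·296 = 24531; w1·w1 = 8·8 + 39·39 + 27·27 = 2314
λ ≈ 24531/2314 = 10.6011

λ ≈ 10.6011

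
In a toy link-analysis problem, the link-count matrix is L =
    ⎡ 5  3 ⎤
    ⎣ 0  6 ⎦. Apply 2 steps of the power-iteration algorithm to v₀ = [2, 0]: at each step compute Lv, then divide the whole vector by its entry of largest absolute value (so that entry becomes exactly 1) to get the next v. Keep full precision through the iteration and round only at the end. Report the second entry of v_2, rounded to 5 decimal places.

Lv0 = (10.000000, 0.000000); divide by 10.000000 → v1 = (1.000000, 0.000000)
Lv1 = (5.000000, 0.000000); divide by 5.000000 → v2 = (1.000000, 0.000000)
Requested entry of v2: 0/50 = 0.00000

0.00000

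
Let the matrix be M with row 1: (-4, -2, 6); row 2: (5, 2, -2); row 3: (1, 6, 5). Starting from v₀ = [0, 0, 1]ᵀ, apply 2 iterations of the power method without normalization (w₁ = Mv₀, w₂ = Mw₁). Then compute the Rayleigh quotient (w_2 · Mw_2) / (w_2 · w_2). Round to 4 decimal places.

λ ≈ 6.8940

w1 = Mv₀ = ((-4)·0 + (-2)·0 + 6·1; 5·0 + 2·0 + (-2)·1; 1·0 + 6·0 + 5·1) = (6, -2, 5)
w2 = Mw1 = ((-4)·6 + (-2)·(-2) + 6·5; 5·6 + 2·(-2) + (-2)·5; 1·6 + 6·(-2) + 5·5) = (10, 16, 19)
Mw2 = (42, 44, 201)
w2·Mw2 = 10·42 + 16·44 + 19·201 = 4943; w2·w2 = 10·10 + 16·16 + 19·19 = 717
λ ≈ 4943/717 = 6.8940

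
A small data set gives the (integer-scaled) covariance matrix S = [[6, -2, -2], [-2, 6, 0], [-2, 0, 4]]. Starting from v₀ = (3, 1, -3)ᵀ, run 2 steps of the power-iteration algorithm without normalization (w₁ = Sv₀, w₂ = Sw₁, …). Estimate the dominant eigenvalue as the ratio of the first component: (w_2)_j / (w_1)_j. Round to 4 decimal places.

7.6364

w1 = Sv₀ = (6·3 + (-2)·1 + (-2)·(-3); (-2)·3 + 6·1 + 0·(-3); (-2)·3 + 0·1 + 4·(-3)) = (22, 0, -18)
w2 = Sw1 = (6·22 + (-2)·0 + (-2)·(-18); (-2)·22 + 6·0 + 0·(-18); (-2)·22 + 0·0 + 4·(-18)) = (168, -44, -116)
Ratio at component: 168 / 22 = 7.6364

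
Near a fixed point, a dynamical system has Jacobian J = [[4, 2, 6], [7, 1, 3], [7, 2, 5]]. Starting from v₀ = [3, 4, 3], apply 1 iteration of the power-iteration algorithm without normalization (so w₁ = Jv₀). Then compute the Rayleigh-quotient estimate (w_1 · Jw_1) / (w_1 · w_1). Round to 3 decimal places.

w1 = Jv₀ = (4·3 + 2·4 + 6·3; 7·3 + 1·4 + 3·3; 7·3 + 2·4 + 5·3) = (38, 34, 44)
Jw1 = (484, 432, 554)
w1·Jw1 = 38·484 + 34·432 + 44·554 = 57456; w1·w1 = 38·38 + 34·34 + 44·44 = 4536
λ ≈ 57456/4536 = 12.667

12.667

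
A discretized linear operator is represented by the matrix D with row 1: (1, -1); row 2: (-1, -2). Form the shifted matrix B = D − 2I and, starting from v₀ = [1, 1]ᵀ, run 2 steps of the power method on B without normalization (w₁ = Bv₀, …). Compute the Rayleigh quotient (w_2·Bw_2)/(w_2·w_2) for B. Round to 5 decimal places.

μ ≈ -4.30206

B = D − 2I has rows (-1, -1); (-1, -4)
w1 = Bv₀ = ((-1)·1 + (-1)·1; (-1)·1 + (-4)·1) = (-2, -5)
w2 = Bw1 = ((-1)·(-2) + (-1)·(-5); (-1)·(-2) + (-4)·(-5)) = (7, 22)
Bw2 = (-29, -95)
w2·Bw2 = -2293; w2·w2 = 533; μ ≈ -2293/533 = -4.30206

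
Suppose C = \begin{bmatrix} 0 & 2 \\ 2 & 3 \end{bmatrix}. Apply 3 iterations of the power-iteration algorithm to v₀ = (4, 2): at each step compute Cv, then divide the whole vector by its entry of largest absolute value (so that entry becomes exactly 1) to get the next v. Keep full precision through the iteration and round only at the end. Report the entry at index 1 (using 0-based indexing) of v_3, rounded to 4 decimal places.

1.0000

Cv0 = (4.00000, 14.00000); divide by 14.00000 → v1 = (0.28571, 1.00000)
Cv1 = (2.00000, 3.57143); divide by 3.57143 → v2 = (0.56000, 1.00000)
Cv2 = (2.00000, 4.12000); divide by 4.12000 → v3 = (0.48544, 1.00000)
Requested entry of v3: 206/206 = 1.0000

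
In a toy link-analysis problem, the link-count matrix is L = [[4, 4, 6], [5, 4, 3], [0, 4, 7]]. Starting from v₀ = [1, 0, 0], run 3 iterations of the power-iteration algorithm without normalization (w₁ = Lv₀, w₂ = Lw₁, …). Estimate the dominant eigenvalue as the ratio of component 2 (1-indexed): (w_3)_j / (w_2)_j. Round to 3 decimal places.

10.000

w1 = Lv₀ = (4·1 + 4·0 + 6·0; 5·1 + 4·0 + 3·0; 0·1 + 4·0 + 7·0) = (4, 5, 0)
w2 = Lw1 = (4·4 + 4·5 + 6·0; 5·4 + 4·5 + 3·0; 0·4 + 4·5 + 7·0) = (36, 40, 20)
w3 = Lw2 = (424, 400, 300)
Ratio at component: 400 / 40 = 10.000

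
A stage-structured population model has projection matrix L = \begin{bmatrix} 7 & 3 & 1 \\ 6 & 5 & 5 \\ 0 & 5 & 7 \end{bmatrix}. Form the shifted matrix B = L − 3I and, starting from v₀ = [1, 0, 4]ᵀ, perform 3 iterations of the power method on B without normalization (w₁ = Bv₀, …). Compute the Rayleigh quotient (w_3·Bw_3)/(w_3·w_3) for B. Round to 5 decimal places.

B = L − 3I has rows (4, 3, 1); (6, 2, 5); (0, 5, 4)
w1 = Bv₀ = (8, 26, 16)
w2 = Bw1 = (126, 180, 194)
w3 = Bw2 = (1238, 2086, 1676)
Bw3 = (12886, 19980, 17134)
w3·Bw3 = 86347732; w3·w3 = 8693016; μ ≈ 86347732/8693016 = 9.93300

μ ≈ 9.93300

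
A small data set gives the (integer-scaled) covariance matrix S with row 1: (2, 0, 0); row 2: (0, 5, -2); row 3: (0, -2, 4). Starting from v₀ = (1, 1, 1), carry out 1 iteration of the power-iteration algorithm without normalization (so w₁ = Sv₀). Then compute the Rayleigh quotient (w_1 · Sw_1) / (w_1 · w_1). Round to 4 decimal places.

λ ≈ 2.6471

w1 = Sv₀ = (2·1 + 0·1 + 0·1; 0·1 + 5·1 + (-2)·1; 0·1 + (-2)·1 + 4·1) = (2, 3, 2)
Sw1 = (4, 11, 2)
w1·Sw1 = 2·4 + 3·11 + 2·2 = 45; w1·w1 = 2·2 + 3·3 + 2·2 = 17
λ ≈ 45/17 = 2.6471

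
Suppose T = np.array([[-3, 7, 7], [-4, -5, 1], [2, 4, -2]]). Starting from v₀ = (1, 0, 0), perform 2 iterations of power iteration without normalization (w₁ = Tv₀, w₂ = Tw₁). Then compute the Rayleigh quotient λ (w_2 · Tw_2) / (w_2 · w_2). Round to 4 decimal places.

-5.9058

w1 = Tv₀ = (-3, -4, 2)
w2 = Tw1 = (-5, 34, -26)
Tw2 = (71, -176, 178)
w2·Tw2 = (-5)·71 + 34·(-176) + (-26)·178 = -10967; w2·w2 = (-5)·(-5) + 34·34 + (-26)·(-26) = 1857
λ ≈ -10967/1857 = -5.9058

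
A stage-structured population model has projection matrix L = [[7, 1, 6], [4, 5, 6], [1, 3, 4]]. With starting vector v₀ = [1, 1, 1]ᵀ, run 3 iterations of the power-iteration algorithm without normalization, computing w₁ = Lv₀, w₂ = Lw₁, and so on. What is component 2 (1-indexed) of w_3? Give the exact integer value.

2085

w1 = Lv₀ = (7·1 + 1·1 + 6·1; 4·1 + 5·1 + 6·1; 1·1 + 3·1 + 4·1) = (14, 15, 8)
w2 = Lw1 = (7·14 + 1·15 + 6·8; 4·14 + 5·15 + 6·8; 1·14 + 3·15 + 4·8) = (161, 179, 91)
w3 = Lw2 = (1852, 2085, 1062)
The requested component of w3 is 2085.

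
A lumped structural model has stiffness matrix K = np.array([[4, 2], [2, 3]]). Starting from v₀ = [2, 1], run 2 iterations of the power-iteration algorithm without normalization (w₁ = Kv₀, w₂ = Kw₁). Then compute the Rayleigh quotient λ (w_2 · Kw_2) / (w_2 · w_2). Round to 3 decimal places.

w1 = Kv₀ = (4·2 + 2·1; 2·2 + 3·1) = (10, 7)
w2 = Kw1 = (4·10 + 2·7; 2·10 + 3·7) = (54, 41)
Kw2 = (298, 231)
w2·Kw2 = 54·298 + 41·231 = 25563; w2·w2 = 54·54 + 41·41 = 4597
λ ≈ 25563/4597 = 5.561

5.561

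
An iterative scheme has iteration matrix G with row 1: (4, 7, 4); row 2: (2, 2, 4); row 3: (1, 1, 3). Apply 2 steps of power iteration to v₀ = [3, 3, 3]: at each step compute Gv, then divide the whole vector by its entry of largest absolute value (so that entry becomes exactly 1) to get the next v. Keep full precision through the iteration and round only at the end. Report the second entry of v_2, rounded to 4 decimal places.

0.4853

Gv0 = (45.00000, 24.00000, 15.00000); divide by 45.00000 → v1 = (1.00000, 0.53333, 0.33333)
Gv1 = (9.06667, 4.40000, 2.53333); divide by 9.06667 → v2 = (1.00000, 0.48529, 0.27941)
Requested entry of v2: 198/408 = 0.4853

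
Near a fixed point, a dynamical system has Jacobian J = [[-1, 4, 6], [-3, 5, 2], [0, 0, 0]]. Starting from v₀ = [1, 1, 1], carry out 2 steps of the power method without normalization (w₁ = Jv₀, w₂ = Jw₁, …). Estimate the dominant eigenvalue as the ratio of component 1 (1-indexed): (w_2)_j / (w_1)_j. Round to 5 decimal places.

0.77778

w1 = Jv₀ = ((-1)·1 + 4·1 + 6·1; (-3)·1 + 5·1 + 2·1; 0·1 + 0·1 + 0·1) = (9, 4, 0)
w2 = Jw1 = ((-1)·9 + 4·4 + 6·0; (-3)·9 + 5·4 + 2·0; 0·9 + 0·4 + 0·0) = (7, -7, 0)
Ratio at component: 7 / 9 = 0.77778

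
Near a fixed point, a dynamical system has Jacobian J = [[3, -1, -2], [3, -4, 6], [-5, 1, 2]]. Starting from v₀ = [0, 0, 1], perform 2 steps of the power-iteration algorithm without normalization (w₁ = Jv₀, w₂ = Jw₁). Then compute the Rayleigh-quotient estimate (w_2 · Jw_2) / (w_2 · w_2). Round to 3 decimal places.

0.580

w1 = Jv₀ = (3·0 + (-1)·0 + (-2)·1; 3·0 + (-4)·0 + 6·1; (-5)·0 + 1·0 + 2·1) = (-2, 6, 2)
w2 = Jw1 = (3·(-2) + (-1)·6 + (-2)·2; 3·(-2) + (-4)·6 + 6·2; (-5)·(-2) + 1·6 + 2·2) = (-16, -18, 20)
Jw2 = (-70, 144, 102)
w2·Jw2 = (-16)·(-70) + (-18)·144 + 20·102 = 568; w2·w2 = (-16)·(-16) + (-18)·(-18) + 20·20 = 980
λ ≈ 568/980 = 0.580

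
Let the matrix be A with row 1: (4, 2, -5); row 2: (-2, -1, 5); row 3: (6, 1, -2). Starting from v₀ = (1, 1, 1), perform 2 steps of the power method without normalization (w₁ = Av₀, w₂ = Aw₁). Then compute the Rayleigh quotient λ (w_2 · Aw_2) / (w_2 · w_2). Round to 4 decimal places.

w1 = Av₀ = (4·1 + 2·1 + (-5)·1; (-2)·1 + (-1)·1 + 5·1; 6·1 + 1·1 + (-2)·1) = (1, 2, 5)
w2 = Aw1 = (4·1 + 2·2 + (-5)·5; (-2)·1 + (-1)·2 + 5·5; 6·1 + 1·2 + (-2)·5) = (-17, 21, -2)
Aw2 = (-16, 3, -77)
w2·Aw2 = (-17)·(-16) + 21·3 + (-2)·(-77) = 489; w2·w2 = (-17)·(-17) + 21·21 + (-2)·(-2) = 734
λ ≈ 489/734 = 0.6662

λ ≈ 0.6662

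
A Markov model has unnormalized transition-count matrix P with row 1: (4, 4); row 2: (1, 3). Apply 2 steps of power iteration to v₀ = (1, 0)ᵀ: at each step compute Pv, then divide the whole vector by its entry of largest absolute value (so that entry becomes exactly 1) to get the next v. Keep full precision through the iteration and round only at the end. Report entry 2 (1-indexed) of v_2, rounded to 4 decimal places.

Pv0 = (4.00000, 1.00000); divide by 4.00000 → v1 = (1.00000, 0.25000)
Pv1 = (5.00000, 1.75000); divide by 5.00000 → v2 = (1.00000, 0.35000)
Requested entry of v2: 7/20 = 0.3500

0.3500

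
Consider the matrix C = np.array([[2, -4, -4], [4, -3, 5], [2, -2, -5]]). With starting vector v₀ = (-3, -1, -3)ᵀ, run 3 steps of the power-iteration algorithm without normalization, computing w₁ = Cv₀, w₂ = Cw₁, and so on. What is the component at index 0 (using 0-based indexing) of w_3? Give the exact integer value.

-576

w1 = Cv₀ = (2·(-3) + (-4)·(-1) + (-4)·(-3); 4·(-3) + (-3)·(-1) + 5·(-3); 2·(-3) + (-2)·(-1) + (-5)·(-3)) = (10, -24, 11)
w2 = Cw1 = (2·10 + (-4)·(-24) + (-4)·11; 4·10 + (-3)·(-24) + 5·11; 2·10 + (-2)·(-24) + (-5)·11) = (72, 167, 13)
w3 = Cw2 = (-576, -148, -255)
The requested component of w3 is -576.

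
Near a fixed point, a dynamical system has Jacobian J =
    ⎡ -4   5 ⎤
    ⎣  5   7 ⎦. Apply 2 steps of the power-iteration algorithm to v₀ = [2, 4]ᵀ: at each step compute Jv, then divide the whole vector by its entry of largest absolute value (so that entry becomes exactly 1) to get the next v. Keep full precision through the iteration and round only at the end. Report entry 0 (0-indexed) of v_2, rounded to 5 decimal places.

Jv0 = (12.000000, 38.000000); divide by 38.000000 → v1 = (0.315789, 1.000000)
Jv1 = (3.736842, 8.578947); divide by 8.578947 → v2 = (0.435583, 1.000000)
Requested entry of v2: 142/326 = 0.43558

0.43558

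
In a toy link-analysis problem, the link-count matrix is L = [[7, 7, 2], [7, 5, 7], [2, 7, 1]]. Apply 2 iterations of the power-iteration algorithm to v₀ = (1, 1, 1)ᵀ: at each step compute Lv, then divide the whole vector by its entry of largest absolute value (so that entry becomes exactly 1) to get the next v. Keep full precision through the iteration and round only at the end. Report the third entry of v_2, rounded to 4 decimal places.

0.6318

Lv0 = (16.00000, 19.00000, 10.00000); divide by 19.00000 → v1 = (0.84211, 1.00000, 0.52632)
Lv1 = (13.94737, 14.57895, 9.21053); divide by 14.57895 → v2 = (0.95668, 1.00000, 0.63177)
Requested entry of v2: 175/277 = 0.6318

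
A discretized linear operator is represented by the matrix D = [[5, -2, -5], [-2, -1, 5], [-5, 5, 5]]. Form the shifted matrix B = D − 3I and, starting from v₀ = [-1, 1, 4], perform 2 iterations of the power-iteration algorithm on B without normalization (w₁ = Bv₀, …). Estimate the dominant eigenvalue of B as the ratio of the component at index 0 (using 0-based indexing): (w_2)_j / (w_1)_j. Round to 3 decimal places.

7.250

B = D − 3I has rows (2, -2, -5); (-2, -4, 5); (-5, 5, 2)
w1 = Bv₀ = (-24, 18, 18)
w2 = Bw1 = (-174, 66, 246)
Ratio: -174/-24 = 7.250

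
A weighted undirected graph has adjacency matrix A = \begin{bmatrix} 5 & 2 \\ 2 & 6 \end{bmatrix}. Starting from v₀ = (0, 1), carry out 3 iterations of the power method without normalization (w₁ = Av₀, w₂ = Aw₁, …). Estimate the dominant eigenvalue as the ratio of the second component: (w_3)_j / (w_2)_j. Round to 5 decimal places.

w1 = Av₀ = (2, 6)
w2 = Aw1 = (22, 40)
w3 = Aw2 = (190, 284)
Ratio at component: 284 / 40 = 7.10000

7.10000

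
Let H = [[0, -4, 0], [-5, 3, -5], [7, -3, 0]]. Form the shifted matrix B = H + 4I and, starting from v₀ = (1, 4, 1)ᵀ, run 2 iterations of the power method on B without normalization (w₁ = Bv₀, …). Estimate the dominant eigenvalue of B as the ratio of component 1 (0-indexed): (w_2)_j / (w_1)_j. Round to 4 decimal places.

B = H + 4I has rows (4, -4, 0); (-5, 7, -5); (7, -3, 4)
w1 = Bv₀ = (-12, 18, -1)
w2 = Bw1 = (-120, 191, -142)
Ratio: 191/18 = 10.6111

10.6111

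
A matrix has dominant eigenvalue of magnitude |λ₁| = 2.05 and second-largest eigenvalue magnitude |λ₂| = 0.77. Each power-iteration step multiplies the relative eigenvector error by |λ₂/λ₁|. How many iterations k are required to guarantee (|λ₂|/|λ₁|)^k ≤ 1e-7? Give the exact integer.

17

|λ₂/λ₁| = 0.77/2.05 = 0.37561
Need k ≥ ln(1e-7) / ln(0.37561) = -16.1181 / -0.9792 ≈ 16.460
Smallest integer k satisfying the bound: 17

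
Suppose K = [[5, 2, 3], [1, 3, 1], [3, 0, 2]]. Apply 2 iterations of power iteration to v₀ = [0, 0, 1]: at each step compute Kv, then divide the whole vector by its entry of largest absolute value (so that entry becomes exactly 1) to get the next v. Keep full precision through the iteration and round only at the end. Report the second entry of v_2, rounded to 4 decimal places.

0.3478

Kv0 = (3.00000, 1.00000, 2.00000); divide by 3.00000 → v1 = (1.00000, 0.33333, 0.66667)
Kv1 = (7.66667, 2.66667, 4.33333); divide by 7.66667 → v2 = (1.00000, 0.34783, 0.56522)
Requested entry of v2: 8/23 = 0.3478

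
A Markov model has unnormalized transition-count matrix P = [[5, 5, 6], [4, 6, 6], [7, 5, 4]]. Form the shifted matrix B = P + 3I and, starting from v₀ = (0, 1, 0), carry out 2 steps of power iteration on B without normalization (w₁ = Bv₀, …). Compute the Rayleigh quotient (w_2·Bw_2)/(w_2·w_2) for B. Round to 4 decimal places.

μ ≈ 18.9413

B = P + 3I has rows (8, 5, 6); (4, 9, 6); (7, 5, 7)
w1 = Bv₀ = (8·0 + 5·1 + 6·0; 4·0 + 9·1 + 6·0; 7·0 + 5·1 + 7·0) = (5, 9, 5)
w2 = Bw1 = (8·5 + 5·9 + 6·5; 4·5 + 9·9 + 6·5; 7·5 + 5·9 + 7·5) = (115, 131, 115)
Bw2 = (2265, 2329, 2265)
w2·Bw2 = 826049; w2·w2 = 43611; μ ≈ 826049/43611 = 18.9413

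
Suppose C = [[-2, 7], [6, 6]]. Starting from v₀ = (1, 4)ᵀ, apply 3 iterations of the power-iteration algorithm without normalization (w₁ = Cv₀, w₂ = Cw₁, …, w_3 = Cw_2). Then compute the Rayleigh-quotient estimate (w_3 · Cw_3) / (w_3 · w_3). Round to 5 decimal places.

λ ≈ 9.50245

w1 = Cv₀ = ((-2)·1 + 7·4; 6·1 + 6·4) = (26, 30)
w2 = Cw1 = ((-2)·26 + 7·30; 6·26 + 6·30) = (158, 336)
w3 = Cw2 = (2036, 2964)
Cw3 = (16676, 30000)
w3·Cw3 = 2036·16676 + 2964·30000 = 122872336; w3·w3 = 2036·2036 + 2964·2964 = 12930592
λ ≈ 122872336/12930592 = 9.50245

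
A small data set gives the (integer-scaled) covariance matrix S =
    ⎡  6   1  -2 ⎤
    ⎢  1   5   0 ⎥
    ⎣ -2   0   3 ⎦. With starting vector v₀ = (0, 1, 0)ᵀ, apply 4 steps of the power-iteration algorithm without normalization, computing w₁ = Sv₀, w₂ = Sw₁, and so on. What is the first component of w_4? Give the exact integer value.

773

w1 = Sv₀ = (6·0 + 1·1 + (-2)·0; 1·0 + 5·1 + 0·0; (-2)·0 + 0·1 + 3·0) = (1, 5, 0)
w2 = Sw1 = (6·1 + 1·5 + (-2)·0; 1·1 + 5·5 + 0·0; (-2)·1 + 0·5 + 3·0) = (11, 26, -2)
w3 = Sw2 = (96, 141, -28)
w4 = Sw3 = (773, 801, -276)
The requested component of w4 is 773.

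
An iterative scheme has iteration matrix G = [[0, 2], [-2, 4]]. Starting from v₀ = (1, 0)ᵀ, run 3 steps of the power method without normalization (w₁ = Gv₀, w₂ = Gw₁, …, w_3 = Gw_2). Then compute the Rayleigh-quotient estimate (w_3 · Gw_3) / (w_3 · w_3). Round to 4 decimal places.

w1 = Gv₀ = (0·1 + 2·0; (-2)·1 + 4·0) = (0, -2)
w2 = Gw1 = (0·0 + 2·(-2); (-2)·0 + 4·(-2)) = (-4, -8)
w3 = Gw2 = (-16, -24)
Gw3 = (-48, -64)
w3·Gw3 = (-16)·(-48) + (-24)·(-64) = 2304; w3·w3 = (-16)·(-16) + (-24)·(-24) = 832
λ ≈ 2304/832 = 2.7692

2.7692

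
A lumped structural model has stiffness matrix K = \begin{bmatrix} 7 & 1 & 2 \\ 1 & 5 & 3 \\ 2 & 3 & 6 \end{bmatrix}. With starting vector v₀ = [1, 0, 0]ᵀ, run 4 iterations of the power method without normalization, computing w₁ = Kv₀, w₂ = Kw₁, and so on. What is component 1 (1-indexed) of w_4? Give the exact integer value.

4081

w1 = Kv₀ = (7, 1, 2)
w2 = Kw1 = (54, 18, 29)
w3 = Kw2 = (454, 231, 336)
w4 = Kw3 = (4081, 2617, 3617)
The requested component of w4 is 4081.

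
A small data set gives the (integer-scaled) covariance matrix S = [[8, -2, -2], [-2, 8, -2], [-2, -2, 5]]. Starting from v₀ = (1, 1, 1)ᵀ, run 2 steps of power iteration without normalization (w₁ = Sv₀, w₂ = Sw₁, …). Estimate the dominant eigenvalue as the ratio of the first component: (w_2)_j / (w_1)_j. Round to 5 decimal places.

λ ≈ 5.50000

w1 = Sv₀ = (4, 4, 1)
w2 = Sw1 = (22, 22, -11)
Ratio at component: 22 / 4 = 5.50000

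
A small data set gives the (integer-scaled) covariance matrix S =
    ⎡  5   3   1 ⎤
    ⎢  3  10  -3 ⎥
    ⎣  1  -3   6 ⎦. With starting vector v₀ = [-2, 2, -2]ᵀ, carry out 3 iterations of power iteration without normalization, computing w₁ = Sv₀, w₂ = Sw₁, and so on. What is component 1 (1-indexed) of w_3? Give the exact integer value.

w1 = Sv₀ = (5·(-2) + 3·2 + 1·(-2); 3·(-2) + 10·2 + (-3)·(-2); 1·(-2) + (-3)·2 + 6·(-2)) = (-6, 20, -20)
w2 = Sw1 = (5·(-6) + 3·20 + 1·(-20); 3·(-6) + 10·20 + (-3)·(-20); 1·(-6) + (-3)·20 + 6·(-20)) = (10, 242, -186)
w3 = Sw2 = (590, 3008, -1832)
The requested component of w3 is 590.

590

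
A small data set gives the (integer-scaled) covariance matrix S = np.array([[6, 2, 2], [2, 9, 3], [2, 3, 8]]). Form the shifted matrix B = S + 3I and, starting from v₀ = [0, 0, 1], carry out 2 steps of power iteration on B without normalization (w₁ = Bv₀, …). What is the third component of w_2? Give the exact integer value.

134

B = S + 3I has rows (9, 2, 2); (2, 12, 3); (2, 3, 11)
w1 = Bv₀ = (9·0 + 2·0 + 2·1; 2·0 + 12·0 + 3·1; 2·0 + 3·0 + 11·1) = (2, 3, 11)
w2 = Bw1 = (9·2 + 2·3 + 2·11; 2·2 + 12·3 + 3·11; 2·2 + 3·3 + 11·11) = (46, 73, 134)
Requested component of w2: 134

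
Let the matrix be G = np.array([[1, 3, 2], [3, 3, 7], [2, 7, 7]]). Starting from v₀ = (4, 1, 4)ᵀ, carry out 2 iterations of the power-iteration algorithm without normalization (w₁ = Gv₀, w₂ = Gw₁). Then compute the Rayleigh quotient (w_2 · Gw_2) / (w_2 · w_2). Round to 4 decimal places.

w1 = Gv₀ = (15, 43, 43)
w2 = Gw1 = (230, 475, 632)
Gw2 = (2919, 6539, 8209)
w2·Gw2 = 230·2919 + 475·6539 + 632·8209 = 8965483; w2·w2 = 230·230 + 475·475 + 632·632 = 677949
λ ≈ 8965483/677949 = 13.2244

13.2244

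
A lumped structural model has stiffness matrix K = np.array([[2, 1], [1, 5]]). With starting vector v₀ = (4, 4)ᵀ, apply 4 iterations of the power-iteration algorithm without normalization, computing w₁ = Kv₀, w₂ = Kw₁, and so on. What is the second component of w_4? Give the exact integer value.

3768

w1 = Kv₀ = (2·4 + 1·4; 1·4 + 5·4) = (12, 24)
w2 = Kw1 = (2·12 + 1·24; 1·12 + 5·24) = (48, 132)
w3 = Kw2 = (228, 708)
w4 = Kw3 = (1164, 3768)
The requested component of w4 is 3768.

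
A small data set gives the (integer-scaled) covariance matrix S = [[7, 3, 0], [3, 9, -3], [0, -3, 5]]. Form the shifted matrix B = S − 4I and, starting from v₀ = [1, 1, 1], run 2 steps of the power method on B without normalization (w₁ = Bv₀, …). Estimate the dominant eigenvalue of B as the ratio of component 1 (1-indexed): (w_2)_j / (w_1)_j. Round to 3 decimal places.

B = S − 4I has rows (3, 3, 0); (3, 5, -3); (0, -3, 1)
w1 = Bv₀ = (6, 5, -2)
w2 = Bw1 = (33, 49, -17)
Ratio: 33/6 = 5.500

μ ≈ 5.500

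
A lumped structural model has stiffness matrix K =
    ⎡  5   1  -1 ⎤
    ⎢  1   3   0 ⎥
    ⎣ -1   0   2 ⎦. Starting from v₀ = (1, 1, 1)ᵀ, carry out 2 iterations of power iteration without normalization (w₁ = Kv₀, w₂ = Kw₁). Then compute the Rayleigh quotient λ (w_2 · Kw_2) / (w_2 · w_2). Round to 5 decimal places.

λ ≈ 5.47597

w1 = Kv₀ = (5·1 + 1·1 + (-1)·1; 1·1 + 3·1 + 0·1; (-1)·1 + 0·1 + 2·1) = (5, 4, 1)
w2 = Kw1 = (5·5 + 1·4 + (-1)·1; 1·5 + 3·4 + 0·1; (-1)·5 + 0·4 + 2·1) = (28, 17, -3)
Kw2 = (160, 79, -34)
w2·Kw2 = 28·160 + 17·79 + (-3)·(-34) = 5925; w2·w2 = 28·28 + 17·17 + (-3)·(-3) = 1082
λ ≈ 5925/1082 = 5.47597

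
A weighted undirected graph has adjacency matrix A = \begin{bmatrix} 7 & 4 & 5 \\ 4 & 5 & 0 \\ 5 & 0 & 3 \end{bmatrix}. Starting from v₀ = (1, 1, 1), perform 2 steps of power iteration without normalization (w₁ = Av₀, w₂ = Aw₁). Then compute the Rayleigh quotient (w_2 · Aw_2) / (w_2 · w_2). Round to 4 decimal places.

12.0383

w1 = Av₀ = (16, 9, 8)
w2 = Aw1 = (188, 109, 104)
Aw2 = (2272, 1297, 1252)
w2·Aw2 = 188·2272 + 109·1297 + 104·1252 = 698717; w2·w2 = 188·188 + 109·109 + 104·104 = 58041
λ ≈ 698717/58041 = 12.0383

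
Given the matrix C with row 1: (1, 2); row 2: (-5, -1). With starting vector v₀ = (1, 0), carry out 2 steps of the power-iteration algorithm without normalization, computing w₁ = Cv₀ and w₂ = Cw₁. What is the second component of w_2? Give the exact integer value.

w1 = Cv₀ = (1·1 + 2·0; (-5)·1 + (-1)·0) = (1, -5)
w2 = Cw1 = (1·1 + 2·(-5); (-5)·1 + (-1)·(-5)) = (-9, 0)
The requested component of w2 is 0.

0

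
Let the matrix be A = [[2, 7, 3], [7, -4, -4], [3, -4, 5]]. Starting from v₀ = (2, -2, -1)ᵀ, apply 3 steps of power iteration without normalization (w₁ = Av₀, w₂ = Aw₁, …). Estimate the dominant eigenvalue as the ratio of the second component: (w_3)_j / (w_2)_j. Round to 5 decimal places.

-11.24242

w1 = Av₀ = (2·2 + 7·(-2) + 3·(-1); 7·2 + (-4)·(-2) + (-4)·(-1); 3·2 + (-4)·(-2) + 5·(-1)) = (-13, 26, 9)
w2 = Aw1 = (2·(-13) + 7·26 + 3·9; 7·(-13) + (-4)·26 + (-4)·9; 3·(-13) + (-4)·26 + 5·9) = (183, -231, -98)
w3 = Aw2 = (-1545, 2597, 983)
Ratio at component: 2597 / -231 = -11.24242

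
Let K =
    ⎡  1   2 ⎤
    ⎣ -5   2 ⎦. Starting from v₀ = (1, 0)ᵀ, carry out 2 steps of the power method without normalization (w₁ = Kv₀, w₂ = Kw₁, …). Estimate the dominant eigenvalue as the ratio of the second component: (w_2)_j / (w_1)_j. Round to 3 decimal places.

λ ≈ 3.000

w1 = Kv₀ = (1·1 + 2·0; (-5)·1 + 2·0) = (1, -5)
w2 = Kw1 = (1·1 + 2·(-5); (-5)·1 + 2·(-5)) = (-9, -15)
Ratio at component: -15 / -5 = 3.000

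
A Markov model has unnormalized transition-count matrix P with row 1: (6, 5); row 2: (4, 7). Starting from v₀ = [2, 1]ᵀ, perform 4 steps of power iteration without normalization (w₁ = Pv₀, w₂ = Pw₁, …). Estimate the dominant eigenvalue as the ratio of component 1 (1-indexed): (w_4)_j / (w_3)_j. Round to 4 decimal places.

w1 = Pv₀ = (6·2 + 5·1; 4·2 + 7·1) = (17, 15)
w2 = Pw1 = (6·17 + 5·15; 4·17 + 7·15) = (177, 173)
w3 = Pw2 = (1927, 1919)
w4 = Pw3 = (21157, 21141)
Ratio at component: 21157 / 1927 = 10.9792

10.9792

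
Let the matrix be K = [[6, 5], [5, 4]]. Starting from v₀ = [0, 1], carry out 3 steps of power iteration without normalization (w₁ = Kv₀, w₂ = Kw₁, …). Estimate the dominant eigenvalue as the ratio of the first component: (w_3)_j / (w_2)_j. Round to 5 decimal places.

w1 = Kv₀ = (6·0 + 5·1; 5·0 + 4·1) = (5, 4)
w2 = Kw1 = (6·5 + 5·4; 5·5 + 4·4) = (50, 41)
w3 = Kw2 = (505, 414)
Ratio at component: 505 / 50 = 10.10000

10.10000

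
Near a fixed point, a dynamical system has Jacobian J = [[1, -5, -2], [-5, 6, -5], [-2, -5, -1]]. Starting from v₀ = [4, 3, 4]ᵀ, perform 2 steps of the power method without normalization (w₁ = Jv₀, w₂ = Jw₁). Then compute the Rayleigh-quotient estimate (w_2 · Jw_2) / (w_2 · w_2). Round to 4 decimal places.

λ ≈ -5.9927

w1 = Jv₀ = (-19, -22, -27)
w2 = Jw1 = (145, 98, 175)
Jw2 = (-695, -1012, -955)
w2·Jw2 = 145·(-695) + 98·(-1012) + 175·(-955) = -367076; w2·w2 = 145·145 + 98·98 + 175·175 = 61254
λ ≈ -367076/61254 = -5.9927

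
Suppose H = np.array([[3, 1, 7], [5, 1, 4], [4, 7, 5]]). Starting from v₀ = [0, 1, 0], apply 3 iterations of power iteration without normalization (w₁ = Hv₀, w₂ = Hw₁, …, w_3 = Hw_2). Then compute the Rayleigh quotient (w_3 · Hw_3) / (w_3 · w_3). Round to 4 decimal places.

w1 = Hv₀ = (3·0 + 1·1 + 7·0; 5·0 + 1·1 + 4·0; 4·0 + 7·1 + 5·0) = (1, 1, 7)
w2 = Hw1 = (3·1 + 1·1 + 7·7; 5·1 + 1·1 + 4·7; 4·1 + 7·1 + 5·7) = (53, 34, 46)
w3 = Hw2 = (515, 483, 680)
Hw3 = (6788, 5778, 8841)
w3·Hw3 = 515·6788 + 483·5778 + 680·8841 = 12298474; w3·w3 = 515·515 + 483·483 + 680·680 = 960914
λ ≈ 12298474/960914 = 12.7987

λ ≈ 12.7987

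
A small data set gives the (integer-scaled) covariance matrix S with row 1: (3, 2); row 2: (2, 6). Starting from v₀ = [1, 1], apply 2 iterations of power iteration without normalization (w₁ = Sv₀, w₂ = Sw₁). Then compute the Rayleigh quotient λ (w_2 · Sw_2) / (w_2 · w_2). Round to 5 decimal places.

w1 = Sv₀ = (3·1 + 2·1; 2·1 + 6·1) = (5, 8)
w2 = Sw1 = (3·5 + 2·8; 2·5 + 6·8) = (31, 58)
Sw2 = (209, 410)
w2·Sw2 = 31·209 + 58·410 = 30259; w2·w2 = 31·31 + 58·58 = 4325
λ ≈ 30259/4325 = 6.99630

λ ≈ 6.99630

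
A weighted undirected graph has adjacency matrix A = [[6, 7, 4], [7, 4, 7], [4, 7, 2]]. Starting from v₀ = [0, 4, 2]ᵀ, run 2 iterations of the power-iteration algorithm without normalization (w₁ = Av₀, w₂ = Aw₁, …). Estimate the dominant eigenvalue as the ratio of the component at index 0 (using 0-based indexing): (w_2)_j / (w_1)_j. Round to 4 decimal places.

λ ≈ 15.3889

w1 = Av₀ = (36, 30, 32)
w2 = Aw1 = (554, 596, 418)
Ratio at component: 554 / 36 = 15.3889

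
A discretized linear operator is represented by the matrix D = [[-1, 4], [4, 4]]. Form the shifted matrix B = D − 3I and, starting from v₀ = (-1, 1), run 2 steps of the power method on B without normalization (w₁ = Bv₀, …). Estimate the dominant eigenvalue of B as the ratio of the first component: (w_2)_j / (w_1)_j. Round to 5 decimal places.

B = D − 3I has rows (-4, 4); (4, 1)
w1 = Bv₀ = (8, -3)
w2 = Bw1 = (-44, 29)
Ratio: -44/8 = -5.50000

-5.50000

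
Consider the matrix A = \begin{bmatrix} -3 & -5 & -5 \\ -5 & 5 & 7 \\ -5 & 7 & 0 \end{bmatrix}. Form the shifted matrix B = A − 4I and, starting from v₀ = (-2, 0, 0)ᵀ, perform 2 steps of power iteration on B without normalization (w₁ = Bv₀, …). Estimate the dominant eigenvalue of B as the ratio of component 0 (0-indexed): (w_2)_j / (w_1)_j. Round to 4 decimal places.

B = A − 4I has rows (-7, -5, -5); (-5, 1, 7); (-5, 7, -4)
w1 = Bv₀ = ((-7)·(-2) + (-5)·0 + (-5)·0; (-5)·(-2) + 1·0 + 7·0; (-5)·(-2) + 7·0 + (-4)·0) = (14, 10, 10)
w2 = Bw1 = ((-7)·14 + (-5)·10 + (-5)·10; (-5)·14 + 1·10 + 7·10; (-5)·14 + 7·10 + (-4)·10) = (-198, 10, -40)
Ratio: -198/14 = -14.1429

μ ≈ -14.1429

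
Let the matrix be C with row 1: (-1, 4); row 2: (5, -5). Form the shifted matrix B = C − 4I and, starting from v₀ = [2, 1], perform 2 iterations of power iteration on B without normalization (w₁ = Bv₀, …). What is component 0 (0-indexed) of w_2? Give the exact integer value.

34

B = C − 4I has rows (-5, 4); (5, -9)
w1 = Bv₀ = (-6, 1)
w2 = Bw1 = (34, -39)
Requested component of w2: 34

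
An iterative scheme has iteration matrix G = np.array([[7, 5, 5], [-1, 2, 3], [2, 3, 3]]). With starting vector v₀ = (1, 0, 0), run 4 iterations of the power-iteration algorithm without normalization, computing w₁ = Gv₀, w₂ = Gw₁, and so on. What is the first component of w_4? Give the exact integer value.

w1 = Gv₀ = (7·1 + 5·0 + 5·0; (-1)·1 + 2·0 + 3·0; 2·1 + 3·0 + 3·0) = (7, -1, 2)
w2 = Gw1 = (7·7 + 5·(-1) + 5·2; (-1)·7 + 2·(-1) + 3·2; 2·7 + 3·(-1) + 3·2) = (54, -3, 17)
w3 = Gw2 = (448, -9, 150)
w4 = Gw3 = (3841, -16, 1319)
The requested component of w4 is 3841.

3841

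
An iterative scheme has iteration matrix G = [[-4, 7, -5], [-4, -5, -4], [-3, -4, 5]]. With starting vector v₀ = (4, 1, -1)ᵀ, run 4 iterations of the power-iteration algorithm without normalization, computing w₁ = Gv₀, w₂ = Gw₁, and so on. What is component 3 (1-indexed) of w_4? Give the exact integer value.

w1 = Gv₀ = ((-4)·4 + 7·1 + (-5)·(-1); (-4)·4 + (-5)·1 + (-4)·(-1); (-3)·4 + (-4)·1 + 5·(-1)) = (-4, -17, -21)
w2 = Gw1 = ((-4)·(-4) + 7·(-17) + (-5)·(-21); (-4)·(-4) + (-5)·(-17) + (-4)·(-21); (-3)·(-4) + (-4)·(-17) + 5·(-21)) = (2, 185, -25)
w3 = Gw2 = (1412, -833, -871)
w4 = Gw3 = (-7124, 2001, -5259)
The requested component of w4 is -5259.

-5259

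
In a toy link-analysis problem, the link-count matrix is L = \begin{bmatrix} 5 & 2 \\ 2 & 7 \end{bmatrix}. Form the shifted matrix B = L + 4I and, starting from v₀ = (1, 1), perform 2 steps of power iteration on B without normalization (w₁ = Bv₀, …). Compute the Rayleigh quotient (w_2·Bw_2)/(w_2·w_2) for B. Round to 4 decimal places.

B = L + 4I has rows (9, 2); (2, 11)
w1 = Bv₀ = (11, 13)
w2 = Bw1 = (125, 165)
Bw2 = (1455, 2065)
w2·Bw2 = 522600; w2·w2 = 42850; μ ≈ 522600/42850 = 12.1960

μ ≈ 12.1960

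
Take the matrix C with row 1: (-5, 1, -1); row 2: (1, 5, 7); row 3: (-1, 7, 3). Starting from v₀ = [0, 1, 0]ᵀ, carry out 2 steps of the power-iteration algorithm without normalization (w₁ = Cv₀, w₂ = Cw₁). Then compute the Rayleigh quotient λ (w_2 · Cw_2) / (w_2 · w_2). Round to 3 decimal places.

λ ≈ 10.855

w1 = Cv₀ = (1, 5, 7)
w2 = Cw1 = (-7, 75, 55)
Cw2 = (55, 753, 697)
w2·Cw2 = (-7)·55 + 75·753 + 55·697 = 94425; w2·w2 = (-7)·(-7) + 75·75 + 55·55 = 8699
λ ≈ 94425/8699 = 10.855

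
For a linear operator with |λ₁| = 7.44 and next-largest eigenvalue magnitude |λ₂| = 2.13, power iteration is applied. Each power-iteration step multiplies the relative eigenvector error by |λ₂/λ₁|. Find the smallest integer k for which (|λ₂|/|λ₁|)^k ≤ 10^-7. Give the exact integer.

|λ₂/λ₁| = 2.13/7.44 = 0.28629
Need k ≥ ln(10^-7) / ln(0.28629) = -16.1181 / -1.2507 ≈ 12.887
Smallest integer k satisfying the bound: 13

13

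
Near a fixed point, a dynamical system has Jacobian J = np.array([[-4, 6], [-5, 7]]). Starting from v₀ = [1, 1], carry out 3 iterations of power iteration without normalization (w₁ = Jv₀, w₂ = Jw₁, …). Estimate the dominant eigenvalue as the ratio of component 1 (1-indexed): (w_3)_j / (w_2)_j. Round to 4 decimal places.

λ ≈ 2.0000

w1 = Jv₀ = ((-4)·1 + 6·1; (-5)·1 + 7·1) = (2, 2)
w2 = Jw1 = ((-4)·2 + 6·2; (-5)·2 + 7·2) = (4, 4)
w3 = Jw2 = (8, 8)
Ratio at component: 8 / 4 = 2.0000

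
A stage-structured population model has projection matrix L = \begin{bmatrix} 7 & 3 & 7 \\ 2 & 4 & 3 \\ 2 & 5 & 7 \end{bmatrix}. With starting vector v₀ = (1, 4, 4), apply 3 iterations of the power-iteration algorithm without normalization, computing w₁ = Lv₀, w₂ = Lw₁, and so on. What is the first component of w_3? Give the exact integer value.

10633

w1 = Lv₀ = (47, 30, 50)
w2 = Lw1 = (769, 364, 594)
w3 = Lw2 = (10633, 4776, 7516)
The requested component of w3 is 10633.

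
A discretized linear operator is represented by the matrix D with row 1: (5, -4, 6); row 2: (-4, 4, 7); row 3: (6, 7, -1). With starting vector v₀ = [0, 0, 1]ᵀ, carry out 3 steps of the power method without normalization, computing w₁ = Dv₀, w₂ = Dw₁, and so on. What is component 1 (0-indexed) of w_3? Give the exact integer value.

606

w1 = Dv₀ = (6, 7, -1)
w2 = Dw1 = (-4, -3, 86)
w3 = Dw2 = (508, 606, -131)
The requested component of w3 is 606.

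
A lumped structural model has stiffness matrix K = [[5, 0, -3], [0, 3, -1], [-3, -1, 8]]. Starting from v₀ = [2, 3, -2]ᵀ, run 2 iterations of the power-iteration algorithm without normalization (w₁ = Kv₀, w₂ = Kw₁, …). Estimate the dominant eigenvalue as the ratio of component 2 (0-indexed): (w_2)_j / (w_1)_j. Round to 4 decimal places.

w1 = Kv₀ = (5·2 + 0·3 + (-3)·(-2); 0·2 + 3·3 + (-1)·(-2); (-3)·2 + (-1)·3 + 8·(-2)) = (16, 11, -25)
w2 = Kw1 = (5·16 + 0·11 + (-3)·(-25); 0·16 + 3·11 + (-1)·(-25); (-3)·16 + (-1)·11 + 8·(-25)) = (155, 58, -259)
Ratio at component: -259 / -25 = 10.3600

λ ≈ 10.3600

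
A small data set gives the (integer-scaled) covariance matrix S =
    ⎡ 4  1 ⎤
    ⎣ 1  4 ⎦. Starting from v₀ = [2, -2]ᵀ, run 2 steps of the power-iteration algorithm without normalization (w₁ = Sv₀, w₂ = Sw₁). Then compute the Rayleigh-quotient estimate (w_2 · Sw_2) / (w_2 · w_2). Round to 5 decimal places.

3.00000

w1 = Sv₀ = (4·2 + 1·(-2); 1·2 + 4·(-2)) = (6, -6)
w2 = Sw1 = (4·6 + 1·(-6); 1·6 + 4·(-6)) = (18, -18)
Sw2 = (54, -54)
w2·Sw2 = 18·54 + (-18)·(-54) = 1944; w2·w2 = 18·18 + (-18)·(-18) = 648
λ ≈ 1944/648 = 3.00000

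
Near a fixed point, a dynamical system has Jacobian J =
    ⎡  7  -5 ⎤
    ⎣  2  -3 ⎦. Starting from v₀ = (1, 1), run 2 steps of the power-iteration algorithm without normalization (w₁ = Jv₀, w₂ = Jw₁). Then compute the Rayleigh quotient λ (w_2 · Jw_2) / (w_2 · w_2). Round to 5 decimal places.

λ ≈ 4.83171

w1 = Jv₀ = (2, -1)
w2 = Jw1 = (19, 7)
Jw2 = (98, 17)
w2·Jw2 = 19·98 + 7·17 = 1981; w2·w2 = 19·19 + 7·7 = 410
λ ≈ 1981/410 = 4.83171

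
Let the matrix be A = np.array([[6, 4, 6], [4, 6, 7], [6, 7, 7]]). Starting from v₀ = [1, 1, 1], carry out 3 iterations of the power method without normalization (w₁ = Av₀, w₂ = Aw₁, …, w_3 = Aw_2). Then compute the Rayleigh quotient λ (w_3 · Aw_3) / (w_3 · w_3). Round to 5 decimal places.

w1 = Av₀ = (6·1 + 4·1 + 6·1; 4·1 + 6·1 + 7·1; 6·1 + 7·1 + 7·1) = (16, 17, 20)
w2 = Aw1 = (6·16 + 4·17 + 6·20; 4·16 + 6·17 + 7·20; 6·16 + 7·17 + 7·20) = (284, 306, 355)
w3 = Aw2 = (5058, 5457, 6331)
Aw3 = (90162, 97291, 112864)
w3·Aw3 = 5058·90162 + 5457·97291 + 6331·112864 = 1701498367; w3·w3 = 5058·5058 + 5457·5457 + 6331·6331 = 95443774
λ ≈ 1701498367/95443774 = 17.82723

17.82723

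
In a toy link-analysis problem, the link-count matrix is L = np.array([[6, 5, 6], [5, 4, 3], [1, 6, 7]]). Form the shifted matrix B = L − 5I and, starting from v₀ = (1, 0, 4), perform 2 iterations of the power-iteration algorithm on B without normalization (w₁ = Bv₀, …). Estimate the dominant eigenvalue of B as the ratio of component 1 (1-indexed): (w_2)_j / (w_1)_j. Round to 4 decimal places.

6.5600

B = L − 5I has rows (1, 5, 6); (5, -1, 3); (1, 6, 2)
w1 = Bv₀ = (1·1 + 5·0 + 6·4; 5·1 + (-1)·0 + 3·4; 1·1 + 6·0 + 2·4) = (25, 17, 9)
w2 = Bw1 = (1·25 + 5·17 + 6·9; 5·25 + (-1)·17 + 3·9; 1·25 + 6·17 + 2·9) = (164, 135, 145)
Ratio: 164/25 = 6.5600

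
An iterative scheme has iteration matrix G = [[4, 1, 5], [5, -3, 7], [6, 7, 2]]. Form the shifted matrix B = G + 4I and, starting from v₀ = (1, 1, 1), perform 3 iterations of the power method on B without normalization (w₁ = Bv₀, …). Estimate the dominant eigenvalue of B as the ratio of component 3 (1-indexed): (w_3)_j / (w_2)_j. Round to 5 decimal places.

B = G + 4I has rows (8, 1, 5); (5, 1, 7); (6, 7, 6)
w1 = Bv₀ = (8·1 + 1·1 + 5·1; 5·1 + 1·1 + 7·1; 6·1 + 7·1 + 6·1) = (14, 13, 19)
w2 = Bw1 = (8·14 + 1·13 + 5·19; 5·14 + 1·13 + 7·19; 6·14 + 7·13 + 6·19) = (220, 216, 289)
w3 = Bw2 = (3421, 3339, 4566)
Ratio: 4566/289 = 15.79931

μ ≈ 15.79931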